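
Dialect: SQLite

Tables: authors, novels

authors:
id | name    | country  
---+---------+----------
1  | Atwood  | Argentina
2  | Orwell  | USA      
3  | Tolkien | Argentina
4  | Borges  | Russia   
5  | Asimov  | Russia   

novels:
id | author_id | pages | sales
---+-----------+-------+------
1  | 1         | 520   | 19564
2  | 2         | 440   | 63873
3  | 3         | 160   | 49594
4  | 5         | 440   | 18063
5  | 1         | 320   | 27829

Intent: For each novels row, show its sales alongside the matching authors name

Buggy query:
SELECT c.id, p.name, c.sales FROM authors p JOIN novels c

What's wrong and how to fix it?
Bug: JOIN with no ON clause produces a cartesian product; every novels row pairs with every authors row

Fix: Specify the join condition linking the foreign key to the parent id

Corrected query:
SELECT c.id, p.name, c.sales FROM authors p JOIN novels c ON c.author_id = p.id

Result:
id | name    | sales
---+---------+------
1  | Atwood  | 19564
2  | Orwell  | 63873
3  | Tolkien | 49594
4  | Asimov  | 18063
5  | Atwood  | 27829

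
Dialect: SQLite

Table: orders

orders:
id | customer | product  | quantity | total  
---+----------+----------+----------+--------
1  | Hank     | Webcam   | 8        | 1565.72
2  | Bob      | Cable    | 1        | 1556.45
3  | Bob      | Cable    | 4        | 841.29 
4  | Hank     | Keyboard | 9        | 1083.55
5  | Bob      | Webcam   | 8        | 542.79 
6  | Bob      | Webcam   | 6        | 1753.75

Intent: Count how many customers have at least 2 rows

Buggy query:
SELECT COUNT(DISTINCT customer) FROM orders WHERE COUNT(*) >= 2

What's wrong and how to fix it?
Bug: COUNT(*) cannot appear in WHERE; the per-group count doesn't exist yet

Fix: Use a subquery that GROUPs and filters with HAVING, then count its rows

Corrected query:
SELECT COUNT(*) FROM (SELECT customer FROM orders GROUP BY customer HAVING COUNT(*) >= 2)

Result:
COUNT(*)
--------
2       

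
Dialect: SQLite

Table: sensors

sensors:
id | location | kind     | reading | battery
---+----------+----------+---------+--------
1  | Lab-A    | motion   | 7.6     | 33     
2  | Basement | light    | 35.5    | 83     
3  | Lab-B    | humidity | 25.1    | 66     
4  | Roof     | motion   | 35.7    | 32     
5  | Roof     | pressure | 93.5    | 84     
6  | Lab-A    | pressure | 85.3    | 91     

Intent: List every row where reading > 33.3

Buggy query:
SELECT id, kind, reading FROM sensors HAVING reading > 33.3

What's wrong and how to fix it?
Bug: HAVING filters the output of aggregation, but this query has no GROUP BY and no aggregate functions, so SQLite rejects it (HAVING clause on a non-aggregate query); the condition here is per row

Fix: Replace HAVING with WHERE since the condition applies to individual rows

Corrected query:
SELECT id, kind, reading FROM sensors WHERE reading > 33.3

Result:
id | kind     | reading
---+----------+--------
2  | light    | 35.5   
4  | motion   | 35.7   
5  | pressure | 93.5   
6  | pressure | 85.3   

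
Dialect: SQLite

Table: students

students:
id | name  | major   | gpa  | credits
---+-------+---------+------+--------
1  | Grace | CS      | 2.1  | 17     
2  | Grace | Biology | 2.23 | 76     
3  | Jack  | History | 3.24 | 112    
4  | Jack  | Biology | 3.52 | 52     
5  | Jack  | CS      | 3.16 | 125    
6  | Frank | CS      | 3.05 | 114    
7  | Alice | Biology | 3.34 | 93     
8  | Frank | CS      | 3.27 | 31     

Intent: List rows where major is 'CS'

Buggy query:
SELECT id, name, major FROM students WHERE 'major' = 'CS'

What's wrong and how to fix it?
Bug: 'major' in single quotes is a string literal, not the column; the comparison is literal-vs-literal and never true

Fix: Remove the quotes around the column name (or use double quotes for an identifier)

Corrected query:
SELECT id, name, major FROM students WHERE major = 'CS'

Result:
id | name  | major
---+-------+------
1  | Grace | CS   
5  | Jack  | CS   
6  | Frank | CS   
8  | Frank | CS   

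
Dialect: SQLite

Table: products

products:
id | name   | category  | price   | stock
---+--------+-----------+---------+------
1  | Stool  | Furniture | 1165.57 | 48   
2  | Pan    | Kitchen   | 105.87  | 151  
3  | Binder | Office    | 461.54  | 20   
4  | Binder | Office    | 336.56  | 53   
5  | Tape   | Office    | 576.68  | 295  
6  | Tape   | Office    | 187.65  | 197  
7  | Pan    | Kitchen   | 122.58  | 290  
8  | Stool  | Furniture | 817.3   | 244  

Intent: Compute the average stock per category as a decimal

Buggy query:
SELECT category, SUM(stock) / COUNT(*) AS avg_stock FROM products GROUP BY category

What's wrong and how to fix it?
Bug: Both operands are integers, so '/' performs integer division and truncates

Fix: Multiply by 1.0 (or CAST to REAL) to force floating-point division

Corrected query:
SELECT category, SUM(stock) * 1.0 / COUNT(*) AS avg_stock FROM products GROUP BY category

Result:
category  | avg_stock
----------+----------
Furniture | 146      
Kitchen   | 220.5    
Office    | 141.25   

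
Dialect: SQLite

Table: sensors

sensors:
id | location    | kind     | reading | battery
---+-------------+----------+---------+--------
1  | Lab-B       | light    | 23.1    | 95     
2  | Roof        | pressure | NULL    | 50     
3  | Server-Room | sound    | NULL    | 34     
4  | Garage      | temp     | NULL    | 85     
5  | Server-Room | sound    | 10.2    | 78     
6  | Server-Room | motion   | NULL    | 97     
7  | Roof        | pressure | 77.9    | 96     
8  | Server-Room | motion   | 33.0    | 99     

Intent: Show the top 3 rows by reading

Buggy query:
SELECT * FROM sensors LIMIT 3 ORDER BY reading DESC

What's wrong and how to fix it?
Bug: ORDER BY cannot follow LIMIT; LIMIT is the final clause

Fix: Sort with ORDER BY, then apply LIMIT

Corrected query:
SELECT * FROM sensors ORDER BY reading DESC LIMIT 3

Result:
id | location    | kind     | reading | battery
---+-------------+----------+---------+--------
7  | Roof        | pressure | 77.9    | 96     
8  | Server-Room | motion   | 33      | 99     
1  | Lab-B       | light    | 23.1    | 95     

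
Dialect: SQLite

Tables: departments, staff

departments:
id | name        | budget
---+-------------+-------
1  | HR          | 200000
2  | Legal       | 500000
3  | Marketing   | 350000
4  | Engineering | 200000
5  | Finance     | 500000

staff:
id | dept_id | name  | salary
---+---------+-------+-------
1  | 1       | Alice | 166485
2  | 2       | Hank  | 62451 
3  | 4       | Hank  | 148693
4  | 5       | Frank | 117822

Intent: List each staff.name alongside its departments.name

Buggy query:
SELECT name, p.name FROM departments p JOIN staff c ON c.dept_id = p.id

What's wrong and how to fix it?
Bug: 'name' exists in both joined tables, so the database can't tell which one is meant

Fix: Prefix ambiguous columns with the table alias

Corrected query:
SELECT c.name, p.name FROM departments p JOIN staff c ON c.dept_id = p.id

Result:
name  | name       
------+------------
Alice | HR         
Hank  | Legal      
Hank  | Engineering
Frank | Finance    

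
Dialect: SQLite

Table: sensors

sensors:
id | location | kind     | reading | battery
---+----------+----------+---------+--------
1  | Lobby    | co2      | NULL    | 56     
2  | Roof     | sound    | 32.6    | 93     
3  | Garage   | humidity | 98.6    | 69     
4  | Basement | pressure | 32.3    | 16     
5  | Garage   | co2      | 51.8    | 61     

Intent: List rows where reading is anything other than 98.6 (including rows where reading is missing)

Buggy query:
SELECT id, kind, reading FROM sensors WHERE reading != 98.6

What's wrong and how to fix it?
Bug: Inequality against NULL is unknown, not true; rows with NULL are dropped

Fix: Add an explicit OR reading IS NULL to include the missing-value rows

Corrected query:
SELECT id, kind, reading FROM sensors WHERE reading != 98.6 OR reading IS NULL

Result:
id | kind     | reading
---+----------+--------
1  | co2      | NULL   
2  | sound    | 32.6   
4  | pressure | 32.3   
5  | co2      | 51.8   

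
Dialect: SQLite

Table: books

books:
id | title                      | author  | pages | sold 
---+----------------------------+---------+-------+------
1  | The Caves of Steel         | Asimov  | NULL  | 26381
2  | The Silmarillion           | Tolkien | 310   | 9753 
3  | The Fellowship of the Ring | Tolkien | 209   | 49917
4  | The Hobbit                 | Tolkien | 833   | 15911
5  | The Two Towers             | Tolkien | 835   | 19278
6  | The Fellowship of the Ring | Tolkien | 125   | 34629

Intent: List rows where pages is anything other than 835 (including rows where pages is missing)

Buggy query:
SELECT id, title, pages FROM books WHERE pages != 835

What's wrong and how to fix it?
Bug: Inequality against NULL is unknown, not true; rows with NULL are dropped

Fix: Handle NULL separately with IS NULL alongside the inequality

Corrected query:
SELECT id, title, pages FROM books WHERE pages != 835 OR pages IS NULL

Result:
id | title                      | pages
---+----------------------------+------
1  | The Caves of Steel         | NULL 
2  | The Silmarillion           | 310  
3  | The Fellowship of the Ring | 209  
4  | The Hobbit                 | 833  
6  | The Fellowship of the Ring | 125  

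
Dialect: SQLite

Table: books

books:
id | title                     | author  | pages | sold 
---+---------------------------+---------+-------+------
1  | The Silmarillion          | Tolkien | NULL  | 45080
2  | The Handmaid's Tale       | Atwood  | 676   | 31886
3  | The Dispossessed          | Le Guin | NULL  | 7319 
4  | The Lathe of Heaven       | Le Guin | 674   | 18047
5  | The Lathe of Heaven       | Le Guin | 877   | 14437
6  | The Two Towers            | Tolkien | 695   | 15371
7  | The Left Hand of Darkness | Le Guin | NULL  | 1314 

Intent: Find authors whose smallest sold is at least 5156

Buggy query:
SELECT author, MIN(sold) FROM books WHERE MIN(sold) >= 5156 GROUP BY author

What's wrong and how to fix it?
Bug: Aggregates like MIN are computed per group after WHERE runs

Fix: Replace WHERE with HAVING after the GROUP BY

Corrected query:
SELECT author, MIN(sold) FROM books GROUP BY author HAVING MIN(sold) >= 5156

Result:
author  | MIN(sold)
--------+----------
Atwood  | 31886    
Tolkien | 15371    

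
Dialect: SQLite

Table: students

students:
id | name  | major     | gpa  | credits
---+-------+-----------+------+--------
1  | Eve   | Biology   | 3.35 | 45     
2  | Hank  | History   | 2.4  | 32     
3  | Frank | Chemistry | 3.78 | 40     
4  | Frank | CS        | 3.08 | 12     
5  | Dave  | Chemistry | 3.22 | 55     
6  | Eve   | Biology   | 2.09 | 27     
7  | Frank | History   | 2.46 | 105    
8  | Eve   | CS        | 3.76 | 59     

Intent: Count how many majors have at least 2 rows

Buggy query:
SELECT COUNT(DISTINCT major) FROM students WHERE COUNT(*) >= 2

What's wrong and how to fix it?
Bug: WHERE filters individual rows, not groups, so a group-level COUNT is invalid there

Fix: Group first with HAVING COUNT(*) >= 2, then COUNT the resulting groups

Corrected query:
SELECT COUNT(*) FROM (SELECT major FROM students GROUP BY major HAVING COUNT(*) >= 2)

Result:
COUNT(*)
--------
4       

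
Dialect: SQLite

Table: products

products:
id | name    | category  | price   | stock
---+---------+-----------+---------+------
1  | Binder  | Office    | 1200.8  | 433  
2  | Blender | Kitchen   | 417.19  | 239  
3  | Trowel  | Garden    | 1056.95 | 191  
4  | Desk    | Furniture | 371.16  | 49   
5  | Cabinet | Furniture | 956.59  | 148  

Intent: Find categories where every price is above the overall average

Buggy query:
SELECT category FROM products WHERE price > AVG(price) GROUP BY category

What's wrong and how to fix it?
Bug: WHERE evaluates per row before aggregation, so AVG() is unavailable

Fix: Use a subquery for AVG and a HAVING MIN(...) filter so the condition holds for every row in the group

Corrected query:
SELECT category FROM products GROUP BY category HAVING MIN(price) > (SELECT AVG(price) FROM products)

Result:
category
--------
Garden  
Office  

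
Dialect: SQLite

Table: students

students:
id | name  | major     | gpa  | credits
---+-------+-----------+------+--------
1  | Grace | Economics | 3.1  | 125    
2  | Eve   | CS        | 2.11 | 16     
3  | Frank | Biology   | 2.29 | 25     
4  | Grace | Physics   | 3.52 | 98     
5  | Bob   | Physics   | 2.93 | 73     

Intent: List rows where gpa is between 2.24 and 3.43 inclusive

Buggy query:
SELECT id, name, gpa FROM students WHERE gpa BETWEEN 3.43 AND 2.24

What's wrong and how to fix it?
Bug: BETWEEN expects the lower bound first; with 3.43 AND 2.24 the range is empty

Fix: Write BETWEEN 2.24 AND 3.43

Corrected query:
SELECT id, name, gpa FROM students WHERE gpa BETWEEN 2.24 AND 3.43

Result:
id | name  | gpa 
---+-------+-----
1  | Grace | 3.1 
3  | Frank | 2.29
5  | Bob   | 2.93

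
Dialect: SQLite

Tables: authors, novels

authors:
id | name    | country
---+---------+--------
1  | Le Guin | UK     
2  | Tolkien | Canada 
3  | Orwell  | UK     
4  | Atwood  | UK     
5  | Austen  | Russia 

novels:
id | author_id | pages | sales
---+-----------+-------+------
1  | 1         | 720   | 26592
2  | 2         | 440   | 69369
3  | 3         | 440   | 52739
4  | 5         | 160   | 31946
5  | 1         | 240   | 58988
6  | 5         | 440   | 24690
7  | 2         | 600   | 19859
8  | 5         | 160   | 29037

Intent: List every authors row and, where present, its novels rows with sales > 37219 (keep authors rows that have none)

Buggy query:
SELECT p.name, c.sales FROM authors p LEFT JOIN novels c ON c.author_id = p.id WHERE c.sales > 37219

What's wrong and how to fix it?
Bug: A WHERE condition on the right-hand table after LEFT JOIN drops unmatched parents

Fix: Put 'c.sales > 37219' in the JOIN's ON clause instead of WHERE

Corrected query:
SELECT p.name, c.sales FROM authors p LEFT JOIN novels c ON c.author_id = p.id AND c.sales > 37219

Result:
name    | sales
--------+------
Le Guin | 58988
Tolkien | 69369
Orwell  | 52739
Atwood  | NULL 
Austen  | NULL 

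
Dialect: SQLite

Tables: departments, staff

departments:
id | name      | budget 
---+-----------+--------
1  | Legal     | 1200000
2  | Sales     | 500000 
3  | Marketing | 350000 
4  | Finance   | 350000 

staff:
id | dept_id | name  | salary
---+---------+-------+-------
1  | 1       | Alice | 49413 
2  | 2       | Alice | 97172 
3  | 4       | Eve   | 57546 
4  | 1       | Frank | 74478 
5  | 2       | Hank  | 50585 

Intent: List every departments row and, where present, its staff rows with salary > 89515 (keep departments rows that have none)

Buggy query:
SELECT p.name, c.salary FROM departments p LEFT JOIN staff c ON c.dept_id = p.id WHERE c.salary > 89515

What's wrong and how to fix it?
Bug: A WHERE condition on the right-hand table after LEFT JOIN drops unmatched parents

Fix: Move the right-table condition into the ON clause so unmatched parents are kept

Corrected query:
SELECT p.name, c.salary FROM departments p LEFT JOIN staff c ON c.dept_id = p.id AND c.salary > 89515

Result:
name      | salary
----------+-------
Legal     | NULL  
Sales     | 97172 
Marketing | NULL  
Finance   | NULL  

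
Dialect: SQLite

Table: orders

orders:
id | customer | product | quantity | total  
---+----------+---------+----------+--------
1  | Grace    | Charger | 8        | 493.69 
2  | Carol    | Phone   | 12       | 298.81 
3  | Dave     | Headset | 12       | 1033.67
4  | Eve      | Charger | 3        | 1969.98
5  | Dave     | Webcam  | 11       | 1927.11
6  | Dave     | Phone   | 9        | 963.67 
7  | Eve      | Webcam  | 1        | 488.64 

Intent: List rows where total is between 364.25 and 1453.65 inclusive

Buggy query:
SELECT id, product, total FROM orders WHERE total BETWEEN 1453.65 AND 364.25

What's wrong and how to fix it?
Bug: The bounds are reversed; BETWEEN a AND b requires a <= b to match anything

Fix: Swap the bounds so the smaller value comes first

Corrected query:
SELECT id, product, total FROM orders WHERE total BETWEEN 364.25 AND 1453.65

Result:
id | product | total  
---+---------+--------
1  | Charger | 493.69 
3  | Headset | 1033.67
6  | Phone   | 963.67 
7  | Webcam  | 488.64 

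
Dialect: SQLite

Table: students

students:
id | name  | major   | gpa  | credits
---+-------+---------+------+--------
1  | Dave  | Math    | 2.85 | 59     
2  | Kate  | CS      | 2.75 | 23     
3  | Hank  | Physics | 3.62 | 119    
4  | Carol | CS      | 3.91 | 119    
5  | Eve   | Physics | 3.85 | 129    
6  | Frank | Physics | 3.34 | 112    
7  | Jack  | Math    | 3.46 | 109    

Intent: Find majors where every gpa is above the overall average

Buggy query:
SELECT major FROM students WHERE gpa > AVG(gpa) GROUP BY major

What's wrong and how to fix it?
Bug: WHERE evaluates per row before aggregation, so AVG() is unavailable

Fix: Compute the overall average in a scalar subquery and compare each group's MIN against it in HAVING

Corrected query:
SELECT major FROM students GROUP BY major HAVING MIN(gpa) > (SELECT AVG(gpa) FROM students)

Result:
(no rows)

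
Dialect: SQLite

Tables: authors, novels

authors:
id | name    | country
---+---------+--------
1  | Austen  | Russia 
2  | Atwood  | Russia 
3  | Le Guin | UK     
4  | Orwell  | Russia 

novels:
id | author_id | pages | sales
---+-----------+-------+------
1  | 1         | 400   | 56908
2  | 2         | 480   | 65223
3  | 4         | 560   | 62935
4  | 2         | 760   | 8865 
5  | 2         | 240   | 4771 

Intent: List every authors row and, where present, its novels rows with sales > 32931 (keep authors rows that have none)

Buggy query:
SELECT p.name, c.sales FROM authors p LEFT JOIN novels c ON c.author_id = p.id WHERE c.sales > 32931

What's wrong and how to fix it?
Bug: Filtering c.sales in WHERE discards the NULL rows produced by LEFT JOIN, turning it into an inner join

Fix: Move the right-table condition into the ON clause so unmatched parents are kept

Corrected query:
SELECT p.name, c.sales FROM authors p LEFT JOIN novels c ON c.author_id = p.id AND c.sales > 32931

Result:
name    | sales
--------+------
Austen  | 56908
Atwood  | 65223
Le Guin | NULL 
Orwell  | 62935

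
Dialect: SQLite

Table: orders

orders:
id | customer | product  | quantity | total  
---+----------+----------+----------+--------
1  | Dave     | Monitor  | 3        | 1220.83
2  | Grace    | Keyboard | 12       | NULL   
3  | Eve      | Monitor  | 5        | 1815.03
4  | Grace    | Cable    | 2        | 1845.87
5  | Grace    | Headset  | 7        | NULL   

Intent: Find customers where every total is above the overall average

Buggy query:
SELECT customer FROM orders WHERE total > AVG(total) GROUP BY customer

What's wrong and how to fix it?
Bug: WHERE evaluates per row before aggregation, so AVG() is unavailable

Fix: Compute the overall average in a scalar subquery and compare each group's MIN against it in HAVING

Corrected query:
SELECT customer FROM orders GROUP BY customer HAVING MIN(total) > (SELECT AVG(total) FROM orders)

Result:
customer
--------
Eve     
Grace   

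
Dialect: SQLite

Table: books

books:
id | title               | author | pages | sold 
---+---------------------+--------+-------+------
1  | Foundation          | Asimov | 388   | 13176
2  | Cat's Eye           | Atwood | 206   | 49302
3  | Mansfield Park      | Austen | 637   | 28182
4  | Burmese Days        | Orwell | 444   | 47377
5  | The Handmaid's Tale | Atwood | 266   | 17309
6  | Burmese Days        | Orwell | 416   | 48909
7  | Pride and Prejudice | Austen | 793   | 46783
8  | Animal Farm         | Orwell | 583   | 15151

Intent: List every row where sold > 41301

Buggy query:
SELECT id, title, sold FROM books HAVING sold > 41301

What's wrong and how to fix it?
Bug: This is a non-aggregate query (no GROUP BY, no aggregates), so in SQLite the HAVING clause is invalid here; a row-level condition belongs in WHERE

Fix: Use WHERE for row-level filtering

Corrected query:
SELECT id, title, sold FROM books WHERE sold > 41301

Result:
id | title               | sold 
---+---------------------+------
2  | Cat's Eye           | 49302
4  | Burmese Days        | 47377
6  | Burmese Days        | 48909
7  | Pride and Prejudice | 46783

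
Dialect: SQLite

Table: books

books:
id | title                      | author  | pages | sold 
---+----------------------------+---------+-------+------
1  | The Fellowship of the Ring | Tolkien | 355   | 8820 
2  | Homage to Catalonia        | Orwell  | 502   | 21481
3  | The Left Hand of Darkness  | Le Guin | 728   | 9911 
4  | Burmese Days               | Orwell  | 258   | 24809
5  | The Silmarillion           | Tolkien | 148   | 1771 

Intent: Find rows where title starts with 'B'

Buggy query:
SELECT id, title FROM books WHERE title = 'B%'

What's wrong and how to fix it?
Bug: Wildcards only work with LIKE; '=' treats '%' as a literal character

Fix: Replace '=' with LIKE so 'B%' is treated as a pattern

Corrected query:
SELECT id, title FROM books WHERE title LIKE 'B%'

Result:
id | title       
---+-------------
4  | Burmese Days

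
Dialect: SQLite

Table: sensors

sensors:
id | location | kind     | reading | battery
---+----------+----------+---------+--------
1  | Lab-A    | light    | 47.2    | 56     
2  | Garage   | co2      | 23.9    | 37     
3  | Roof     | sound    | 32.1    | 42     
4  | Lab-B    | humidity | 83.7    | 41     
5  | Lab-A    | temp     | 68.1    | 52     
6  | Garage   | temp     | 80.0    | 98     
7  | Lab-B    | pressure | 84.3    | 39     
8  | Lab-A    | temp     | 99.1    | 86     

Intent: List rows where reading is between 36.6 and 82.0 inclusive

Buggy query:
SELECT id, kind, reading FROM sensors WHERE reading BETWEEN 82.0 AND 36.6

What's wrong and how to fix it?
Bug: The bounds are reversed; BETWEEN a AND b requires a <= b to match anything

Fix: Write BETWEEN 36.6 AND 82.0

Corrected query:
SELECT id, kind, reading FROM sensors WHERE reading BETWEEN 36.6 AND 82.0

Result:
id | kind  | reading
---+-------+--------
1  | light | 47.2   
5  | temp  | 68.1   
6  | temp  | 80     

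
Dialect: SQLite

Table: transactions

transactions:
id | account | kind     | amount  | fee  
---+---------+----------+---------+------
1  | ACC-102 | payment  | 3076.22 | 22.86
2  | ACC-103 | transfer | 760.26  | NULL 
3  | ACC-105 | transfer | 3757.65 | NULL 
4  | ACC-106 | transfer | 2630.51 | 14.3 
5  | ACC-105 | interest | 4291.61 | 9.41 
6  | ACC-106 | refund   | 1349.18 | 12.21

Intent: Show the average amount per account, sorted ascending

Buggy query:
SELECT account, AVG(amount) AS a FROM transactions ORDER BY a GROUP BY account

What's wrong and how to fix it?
Bug: ORDER BY appears before GROUP BY; SQL clause order requires GROUP BY first

Fix: Reorder: SELECT … FROM … GROUP BY … ORDER BY …

Corrected query:
SELECT account, AVG(amount) AS a FROM transactions GROUP BY account ORDER BY a

Result:
account | a       
--------+---------
ACC-103 | 760.26  
ACC-106 | 1989.845
ACC-102 | 3076.22 
ACC-105 | 4024.63 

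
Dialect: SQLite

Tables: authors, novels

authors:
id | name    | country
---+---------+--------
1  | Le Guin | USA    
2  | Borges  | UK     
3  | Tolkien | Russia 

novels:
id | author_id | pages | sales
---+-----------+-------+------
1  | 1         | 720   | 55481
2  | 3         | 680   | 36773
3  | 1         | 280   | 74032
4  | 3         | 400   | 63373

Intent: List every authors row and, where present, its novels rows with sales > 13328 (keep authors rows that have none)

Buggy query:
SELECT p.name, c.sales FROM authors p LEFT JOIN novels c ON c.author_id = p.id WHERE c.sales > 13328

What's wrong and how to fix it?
Bug: Filtering c.sales in WHERE discards the NULL rows produced by LEFT JOIN, turning it into an inner join

Fix: Put 'c.sales > 13328' in the JOIN's ON clause instead of WHERE

Corrected query:
SELECT p.name, c.sales FROM authors p LEFT JOIN novels c ON c.author_id = p.id AND c.sales > 13328

Result:
name    | sales
--------+------
Le Guin | 55481
Le Guin | 74032
Borges  | NULL 
Tolkien | 36773
Tolkien | 63373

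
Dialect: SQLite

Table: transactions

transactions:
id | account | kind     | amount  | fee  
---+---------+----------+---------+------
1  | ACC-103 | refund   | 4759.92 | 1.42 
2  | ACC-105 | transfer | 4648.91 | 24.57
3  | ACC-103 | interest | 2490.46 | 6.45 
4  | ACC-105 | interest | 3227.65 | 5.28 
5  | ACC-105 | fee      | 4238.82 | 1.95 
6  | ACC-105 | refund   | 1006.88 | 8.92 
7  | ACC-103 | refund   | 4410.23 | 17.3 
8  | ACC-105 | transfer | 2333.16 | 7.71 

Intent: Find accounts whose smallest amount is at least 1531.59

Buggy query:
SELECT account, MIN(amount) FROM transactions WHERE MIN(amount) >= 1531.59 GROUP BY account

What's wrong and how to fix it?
Bug: Aggregates like MIN are computed per group after WHERE runs

Fix: Replace WHERE with HAVING after the GROUP BY

Corrected query:
SELECT account, MIN(amount) FROM transactions GROUP BY account HAVING MIN(amount) >= 1531.59

Result:
account | MIN(amount)
--------+------------
ACC-103 | 2490.46    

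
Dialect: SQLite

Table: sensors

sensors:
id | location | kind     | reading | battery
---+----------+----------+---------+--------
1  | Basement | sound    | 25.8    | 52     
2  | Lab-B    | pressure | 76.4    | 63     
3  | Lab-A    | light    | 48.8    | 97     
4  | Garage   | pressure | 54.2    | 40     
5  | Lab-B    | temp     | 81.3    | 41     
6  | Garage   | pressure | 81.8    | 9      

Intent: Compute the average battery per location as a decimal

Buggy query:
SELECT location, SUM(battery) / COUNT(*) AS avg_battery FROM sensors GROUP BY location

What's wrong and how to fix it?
Bug: Both operands are integers, so '/' performs integer division and truncates

Fix: Cast one side to REAL so the division keeps the fractional part

Corrected query:
SELECT location, SUM(battery) * 1.0 / COUNT(*) AS avg_battery FROM sensors GROUP BY location

Result:
location | avg_battery
---------+------------
Basement | 52         
Garage   | 24.5       
Lab-A    | 97         
Lab-B    | 52         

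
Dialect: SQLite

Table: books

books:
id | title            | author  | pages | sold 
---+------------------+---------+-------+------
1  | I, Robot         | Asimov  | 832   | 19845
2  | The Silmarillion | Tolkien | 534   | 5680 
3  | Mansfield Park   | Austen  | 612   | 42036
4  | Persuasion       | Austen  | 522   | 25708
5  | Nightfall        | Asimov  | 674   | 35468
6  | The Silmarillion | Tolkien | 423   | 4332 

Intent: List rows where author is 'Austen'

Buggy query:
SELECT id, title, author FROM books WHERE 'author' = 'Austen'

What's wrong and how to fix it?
Bug: 'author' in single quotes is a string literal, not the column; the comparison is literal-vs-literal and never true

Fix: Remove the quotes around the column name (or use double quotes for an identifier)

Corrected query:
SELECT id, title, author FROM books WHERE author = 'Austen'

Result:
id | title          | author
---+----------------+-------
3  | Mansfield Park | Austen
4  | Persuasion     | Austen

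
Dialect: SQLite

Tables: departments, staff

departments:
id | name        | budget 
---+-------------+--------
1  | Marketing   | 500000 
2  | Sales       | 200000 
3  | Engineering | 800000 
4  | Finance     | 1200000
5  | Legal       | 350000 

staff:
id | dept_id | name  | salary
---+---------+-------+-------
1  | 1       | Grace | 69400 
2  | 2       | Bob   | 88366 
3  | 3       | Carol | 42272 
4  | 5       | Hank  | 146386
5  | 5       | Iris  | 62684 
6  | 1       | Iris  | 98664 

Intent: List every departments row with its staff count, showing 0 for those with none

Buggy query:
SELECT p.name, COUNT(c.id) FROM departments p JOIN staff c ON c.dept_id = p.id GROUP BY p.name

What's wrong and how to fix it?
Bug: An inner join excludes parents with zero children

Fix: Switch to LEFT JOIN to retain unmatched parent rows

Corrected query:
SELECT p.name, COUNT(c.id) FROM departments p LEFT JOIN staff c ON c.dept_id = p.id GROUP BY p.name

Result:
name        | COUNT(c.id)
------------+------------
Engineering | 1          
Finance     | 0          
Legal       | 2          
Marketing   | 2          
Sales       | 1          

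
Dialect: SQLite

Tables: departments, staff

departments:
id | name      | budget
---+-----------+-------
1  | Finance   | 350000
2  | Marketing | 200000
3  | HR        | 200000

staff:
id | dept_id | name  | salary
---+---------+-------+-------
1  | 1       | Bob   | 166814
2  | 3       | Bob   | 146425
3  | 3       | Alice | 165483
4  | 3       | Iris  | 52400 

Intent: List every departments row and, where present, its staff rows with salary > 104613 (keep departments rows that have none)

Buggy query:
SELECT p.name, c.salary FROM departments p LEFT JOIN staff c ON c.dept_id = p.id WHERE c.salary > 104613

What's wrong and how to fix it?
Bug: Filtering c.salary in WHERE discards the NULL rows produced by LEFT JOIN, turning it into an inner join

Fix: Move the right-table condition into the ON clause so unmatched parents are kept

Corrected query:
SELECT p.name, c.salary FROM departments p LEFT JOIN staff c ON c.dept_id = p.id AND c.salary > 104613

Result:
name      | salary
----------+-------
Finance   | 166814
Marketing | NULL  
HR        | 146425
HR        | 165483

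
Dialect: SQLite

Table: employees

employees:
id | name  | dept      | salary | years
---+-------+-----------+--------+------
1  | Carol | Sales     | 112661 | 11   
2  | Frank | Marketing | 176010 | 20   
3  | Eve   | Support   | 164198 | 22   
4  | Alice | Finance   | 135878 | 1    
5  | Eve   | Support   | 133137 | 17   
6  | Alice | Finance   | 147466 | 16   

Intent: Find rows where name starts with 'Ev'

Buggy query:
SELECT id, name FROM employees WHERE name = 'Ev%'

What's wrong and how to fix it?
Bug: '=' compares the literal string including the % character; pattern matching needs LIKE

Fix: Replace '=' with LIKE so 'Ev%' is treated as a pattern

Corrected query:
SELECT id, name FROM employees WHERE name LIKE 'Ev%'

Result:
id | name
---+-----
3  | Eve 
5  | Eve 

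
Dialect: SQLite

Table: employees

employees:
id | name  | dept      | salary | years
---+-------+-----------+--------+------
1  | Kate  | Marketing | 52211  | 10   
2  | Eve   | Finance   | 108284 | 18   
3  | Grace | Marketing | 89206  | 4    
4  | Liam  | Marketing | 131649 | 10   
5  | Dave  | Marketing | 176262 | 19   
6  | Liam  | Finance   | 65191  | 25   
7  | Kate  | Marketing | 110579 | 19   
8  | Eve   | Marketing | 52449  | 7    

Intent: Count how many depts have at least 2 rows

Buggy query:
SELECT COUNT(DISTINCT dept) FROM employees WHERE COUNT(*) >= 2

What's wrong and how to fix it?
Bug: WHERE filters individual rows, not groups, so a group-level COUNT is invalid there

Fix: Group first with HAVING COUNT(*) >= 2, then COUNT the resulting groups

Corrected query:
SELECT COUNT(*) FROM (SELECT dept FROM employees GROUP BY dept HAVING COUNT(*) >= 2)

Result:
COUNT(*)
--------
2       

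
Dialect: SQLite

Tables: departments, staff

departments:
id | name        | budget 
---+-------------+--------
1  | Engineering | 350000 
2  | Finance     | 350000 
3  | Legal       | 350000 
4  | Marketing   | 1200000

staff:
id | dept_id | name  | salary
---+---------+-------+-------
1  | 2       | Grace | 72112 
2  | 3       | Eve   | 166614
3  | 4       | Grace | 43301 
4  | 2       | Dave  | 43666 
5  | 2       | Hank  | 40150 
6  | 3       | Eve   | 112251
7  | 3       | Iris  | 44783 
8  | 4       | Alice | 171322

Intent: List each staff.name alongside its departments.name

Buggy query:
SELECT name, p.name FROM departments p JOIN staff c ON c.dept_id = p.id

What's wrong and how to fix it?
Bug: 'name' exists in both joined tables, so the database can't tell which one is meant

Fix: Prefix ambiguous columns with the table alias

Corrected query:
SELECT c.name, p.name FROM departments p JOIN staff c ON c.dept_id = p.id

Result:
name  | name     
------+----------
Grace | Finance  
Eve   | Legal    
Grace | Marketing
Dave  | Finance  
Hank  | Finance  
Eve   | Legal    
Iris  | Legal    
Alice | Marketing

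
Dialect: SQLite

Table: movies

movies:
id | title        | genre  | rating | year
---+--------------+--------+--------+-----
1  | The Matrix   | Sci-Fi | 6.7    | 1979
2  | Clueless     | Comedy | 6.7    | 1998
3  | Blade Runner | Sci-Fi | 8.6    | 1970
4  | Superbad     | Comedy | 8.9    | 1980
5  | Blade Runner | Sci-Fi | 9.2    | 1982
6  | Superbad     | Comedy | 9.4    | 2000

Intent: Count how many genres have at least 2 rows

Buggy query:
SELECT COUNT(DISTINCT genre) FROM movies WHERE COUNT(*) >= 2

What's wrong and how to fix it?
Bug: COUNT(*) cannot appear in WHERE; the per-group count doesn't exist yet

Fix: Group first with HAVING COUNT(*) >= 2, then COUNT the resulting groups

Corrected query:
SELECT COUNT(*) FROM (SELECT genre FROM movies GROUP BY genre HAVING COUNT(*) >= 2)

Result:
COUNT(*)
--------
2       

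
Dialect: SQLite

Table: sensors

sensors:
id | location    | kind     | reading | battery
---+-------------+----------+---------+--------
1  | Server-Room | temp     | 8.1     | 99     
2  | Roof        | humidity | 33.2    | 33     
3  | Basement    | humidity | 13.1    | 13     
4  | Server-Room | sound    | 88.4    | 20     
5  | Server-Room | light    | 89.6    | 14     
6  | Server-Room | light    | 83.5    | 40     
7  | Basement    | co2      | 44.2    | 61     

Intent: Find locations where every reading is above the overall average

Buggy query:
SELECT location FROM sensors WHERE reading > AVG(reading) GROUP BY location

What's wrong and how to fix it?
Bug: WHERE evaluates per row before aggregation, so AVG() is unavailable

Fix: Compute the overall average in a scalar subquery and compare each group's MIN against it in HAVING

Corrected query:
SELECT location FROM sensors GROUP BY location HAVING MIN(reading) > (SELECT AVG(reading) FROM sensors)

Result:
(no rows)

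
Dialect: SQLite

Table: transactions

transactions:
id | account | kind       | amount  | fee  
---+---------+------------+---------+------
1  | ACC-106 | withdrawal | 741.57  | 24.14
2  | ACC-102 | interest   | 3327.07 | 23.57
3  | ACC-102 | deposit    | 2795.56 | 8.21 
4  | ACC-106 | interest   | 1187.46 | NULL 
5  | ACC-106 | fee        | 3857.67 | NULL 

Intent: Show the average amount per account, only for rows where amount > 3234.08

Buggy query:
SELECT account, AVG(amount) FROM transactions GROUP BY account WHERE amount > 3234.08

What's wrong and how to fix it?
Bug: Row-level WHERE must come before GROUP BY in the clause order

Fix: Move the WHERE clause before GROUP BY

Corrected query:
SELECT account, AVG(amount) FROM transactions WHERE amount > 3234.08 GROUP BY account

Result:
account | AVG(amount)
--------+------------
ACC-102 | 3327.07    
ACC-106 | 3857.67    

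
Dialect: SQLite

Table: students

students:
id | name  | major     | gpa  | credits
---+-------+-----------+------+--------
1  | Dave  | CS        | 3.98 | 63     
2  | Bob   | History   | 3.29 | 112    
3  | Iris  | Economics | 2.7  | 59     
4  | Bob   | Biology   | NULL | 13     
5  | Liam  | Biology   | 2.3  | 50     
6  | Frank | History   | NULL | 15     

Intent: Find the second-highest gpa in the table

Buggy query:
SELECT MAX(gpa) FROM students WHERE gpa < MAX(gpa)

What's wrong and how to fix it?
Bug: The inner MAX is an aggregate inside WHERE, which is not allowed

Fix: Put the inner MAX in a scalar subquery

Corrected query:
SELECT MAX(gpa) FROM students WHERE gpa < (SELECT MAX(gpa) FROM students)

Result:
MAX(gpa)
--------
3.29    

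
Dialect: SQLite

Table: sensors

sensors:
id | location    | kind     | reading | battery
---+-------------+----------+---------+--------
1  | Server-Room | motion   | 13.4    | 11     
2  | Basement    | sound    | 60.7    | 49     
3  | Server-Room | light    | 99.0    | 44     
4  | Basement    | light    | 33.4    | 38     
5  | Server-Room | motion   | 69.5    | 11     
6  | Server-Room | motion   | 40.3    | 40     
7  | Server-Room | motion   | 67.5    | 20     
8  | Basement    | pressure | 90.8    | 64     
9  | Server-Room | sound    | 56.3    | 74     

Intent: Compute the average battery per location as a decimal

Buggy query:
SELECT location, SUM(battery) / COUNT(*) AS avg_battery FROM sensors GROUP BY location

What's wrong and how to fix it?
Bug: SUM(battery) and COUNT(*) are both integers; the division truncates the fractional part

Fix: Cast one side to REAL so the division keeps the fractional part

Corrected query:
SELECT location, SUM(battery) * 1.0 / COUNT(*) AS avg_battery FROM sensors GROUP BY location

Result:
location    | avg_battery
------------+------------
Basement    | 50.333333  
Server-Room | 33.333333  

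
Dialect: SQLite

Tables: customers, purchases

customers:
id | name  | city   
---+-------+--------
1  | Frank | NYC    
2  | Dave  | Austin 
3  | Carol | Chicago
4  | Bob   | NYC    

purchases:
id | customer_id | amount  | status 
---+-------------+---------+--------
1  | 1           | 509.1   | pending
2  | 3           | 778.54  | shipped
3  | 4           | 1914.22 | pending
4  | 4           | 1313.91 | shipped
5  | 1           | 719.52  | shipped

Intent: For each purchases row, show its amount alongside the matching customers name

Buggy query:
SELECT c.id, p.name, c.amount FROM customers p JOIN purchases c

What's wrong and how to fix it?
Bug: JOIN with no ON clause produces a cartesian product; every purchases row pairs with every customers row

Fix: Specify the join condition linking the foreign key to the parent id

Corrected query:
SELECT c.id, p.name, c.amount FROM customers p JOIN purchases c ON c.customer_id = p.id

Result:
id | name  | amount 
---+-------+--------
1  | Frank | 509.1  
2  | Carol | 778.54 
3  | Bob   | 1914.22
4  | Bob   | 1313.91
5  | Frank | 719.52 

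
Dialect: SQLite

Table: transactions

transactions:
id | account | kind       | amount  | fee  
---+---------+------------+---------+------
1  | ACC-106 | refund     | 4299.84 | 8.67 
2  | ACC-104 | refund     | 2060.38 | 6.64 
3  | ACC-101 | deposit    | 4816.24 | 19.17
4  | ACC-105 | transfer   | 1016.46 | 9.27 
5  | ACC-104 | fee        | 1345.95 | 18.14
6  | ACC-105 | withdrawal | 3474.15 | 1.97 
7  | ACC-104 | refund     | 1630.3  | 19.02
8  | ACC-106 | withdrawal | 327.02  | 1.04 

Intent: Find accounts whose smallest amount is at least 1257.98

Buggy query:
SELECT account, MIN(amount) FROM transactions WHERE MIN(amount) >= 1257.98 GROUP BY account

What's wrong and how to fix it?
Bug: MIN() in WHERE is a misuse of aggregate

Fix: Replace WHERE with HAVING after the GROUP BY

Corrected query:
SELECT account, MIN(amount) FROM transactions GROUP BY account HAVING MIN(amount) >= 1257.98

Result:
account | MIN(amount)
--------+------------
ACC-101 | 4816.24    
ACC-104 | 1345.95    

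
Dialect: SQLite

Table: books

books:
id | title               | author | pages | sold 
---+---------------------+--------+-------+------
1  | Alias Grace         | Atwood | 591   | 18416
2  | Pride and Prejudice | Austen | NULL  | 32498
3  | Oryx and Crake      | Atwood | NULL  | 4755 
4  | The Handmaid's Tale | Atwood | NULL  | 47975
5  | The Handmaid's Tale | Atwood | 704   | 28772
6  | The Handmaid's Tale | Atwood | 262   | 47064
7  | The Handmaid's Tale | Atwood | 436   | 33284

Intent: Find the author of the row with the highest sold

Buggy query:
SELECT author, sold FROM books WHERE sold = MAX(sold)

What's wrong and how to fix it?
Bug: WHERE is evaluated per row; an aggregate over the whole table isn't defined there

Fix: Use a subquery: WHERE sold = (SELECT MAX(sold) FROM books)

Corrected query:
SELECT author, sold FROM books WHERE sold = (SELECT MAX(sold) FROM books)

Result:
author | sold 
-------+------
Atwood | 47975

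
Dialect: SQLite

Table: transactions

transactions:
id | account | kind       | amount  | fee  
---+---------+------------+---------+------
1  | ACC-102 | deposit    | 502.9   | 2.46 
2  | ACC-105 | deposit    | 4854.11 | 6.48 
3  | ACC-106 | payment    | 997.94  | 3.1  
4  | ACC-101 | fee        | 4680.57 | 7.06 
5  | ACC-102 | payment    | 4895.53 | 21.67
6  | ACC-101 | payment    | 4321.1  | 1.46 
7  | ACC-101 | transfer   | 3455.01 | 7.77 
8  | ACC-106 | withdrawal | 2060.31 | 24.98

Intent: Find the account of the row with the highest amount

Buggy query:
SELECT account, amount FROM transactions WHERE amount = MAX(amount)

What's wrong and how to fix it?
Bug: WHERE is evaluated per row; an aggregate over the whole table isn't defined there

Fix: Wrap MAX in a scalar subquery so WHERE compares against a single value

Corrected query:
SELECT account, amount FROM transactions WHERE amount = (SELECT MAX(amount) FROM transactions)

Result:
account | amount 
--------+--------
ACC-102 | 4895.53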